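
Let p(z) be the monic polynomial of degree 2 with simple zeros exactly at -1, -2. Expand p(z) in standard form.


The polynomial is p(z) = ∏_{α ∈ S} (z − α), where S = {-1, -2}.
Expanding the product yields: p(z) = z^2 + 3·z + 2.
The resulting polynomial has degree 2 and real coefficients as required.

p(z) = z^2 + 3·z + 2.


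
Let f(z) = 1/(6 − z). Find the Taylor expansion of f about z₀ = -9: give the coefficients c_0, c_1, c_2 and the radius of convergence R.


Let w = z − z₀, so z = z₀ + w.
Then 6 − z = 6 − (z₀ + w) = (6 − z₀) − w = 15 − w.
f(z) = 1/(15 − w) = (1/(15)) · 1/(1 − w/(15)) = Σ_{n≥0} w^n / (15)^(n+1).
So c_n = 1/(15)^(n+1):
  c_0 = 1/(15)^1 = 1/15.
  c_1 = 1/(15)^2 = 1/225.
  c_2 = 1/(15)^3 = 1/3375.
The series is valid for |w/d| < 1, i.e. |z − z₀| < |d|.
Radius of convergence: R = |6 − z₀| = |15| = 15 (distance from z₀ to the singularity z = 6).

c_0 = 1/15, c_1 = 1/225, c_2 = 1/3375; R = 15.


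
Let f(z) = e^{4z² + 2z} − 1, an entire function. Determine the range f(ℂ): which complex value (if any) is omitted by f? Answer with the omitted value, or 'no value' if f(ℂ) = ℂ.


Little Picard bounds the complement of f(ℂ) to at most one point.
The exponent g(z) = 4z² + 2z is a nonconstant polynomial, hence surjective onto ℂ. So e^{g(z)} takes every value in {e^w : w ∈ ℂ} = ℂ ∖ {0}. Adding -1 shifts the range to ℂ ∖ {-1}. f omits exactly -1.

Omitted value: -1.


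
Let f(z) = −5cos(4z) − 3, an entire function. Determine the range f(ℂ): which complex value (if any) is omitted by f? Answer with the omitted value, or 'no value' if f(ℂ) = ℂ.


Little Picard bounds the complement of f(ℂ) to at most one point.
cos is entire and surjective onto ℂ: for every w ∈ ℂ, cos(ζ) = w has a solution ζ ∈ ℂ (e.g., via the complex inverse arccos). With ζ = 4z this gives z = ζ/(4). Then -5·cos(4z) takes every value in -5·ℂ = ℂ, and adding -3 is a bijection of ℂ. So f is surjective and omits no value. (Note: only on the real line is cos bounded by [−1, 1].)

Omitted value: no value.


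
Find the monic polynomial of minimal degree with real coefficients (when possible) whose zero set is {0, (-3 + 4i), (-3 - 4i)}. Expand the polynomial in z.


The polynomial is p(z) = ∏_{α ∈ S} (z − α), where S = {0, (-3 + 4i), (-3 - 4i)}.
Expanding the product yields: p(z) = z^3 + 6·z^2 + 25·z.
Note conjugate pairs combine to real quadratics: (z − (-3+4i))(z − (-3−4i)) = z² + 6z + 25.
The resulting polynomial has degree 3 and real coefficients as required.

p(z) = z^3 + 6·z^2 + 25·z.


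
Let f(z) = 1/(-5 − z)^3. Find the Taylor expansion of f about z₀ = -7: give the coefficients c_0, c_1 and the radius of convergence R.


Let w = z − z₀, so z = z₀ + w.
Then -5 − z = -5 − (z₀ + w) = (-5 − z₀) − w = 2 − w.
f(z) = 1/(2 − w)^3 = (1/(2)^3) · (1 − w/(2))^{−3}.
By the binomial series (1−u)^{−3} = Σ_{n≥0} C(n+2, 2) u^n for |u|<1, with u = w/(2):
  c_n = C(n+2, 2) / (2)^(n+3).
  c_0 = 1/(2)^3 = 1/8.
  c_1 = 3/(2)^4 = 3/16.
The series is valid for |w/d| < 1, i.e. |z − z₀| < |d|.
Radius of convergence: R = |-5 − z₀| = |2| = 2 (distance from z₀ to the singularity z = -5).

c_0 = 1/8, c_1 = 3/16; R = 2.


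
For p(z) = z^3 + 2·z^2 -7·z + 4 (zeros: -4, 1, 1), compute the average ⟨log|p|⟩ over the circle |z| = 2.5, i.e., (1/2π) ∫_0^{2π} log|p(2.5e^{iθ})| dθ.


Zeros: -4, 1, 1; r = 2.5.
Inside |z| < r: 1, 1. Outside (|z| ≥ r): -4.
p(0) = 4, so log|p(0)| = log(4) = 1.3863.
Apply Jensen: I(r) = log|p(0)| + Σ_k log(r/|z_k|), summed over zeros inside |z| < r.
  log(r/|z_k|) for z_k = 1: log(2.5/1) = 0.9163
  log(r/|z_k|) for z_k = 1: log(2.5/1) = 0.9163
  Outside zeros (-4) contribute nothing to the Jensen sum.
Sum over inside zeros: 1.8326.
I(r) = log|p(0)| + (inside sum) = 1.3863 + 1.8326 = 3.2189.
Note: since some zeros are outside |z| ≤ r, the simplified n·log(r) form does NOT apply — only the inside zeros contribute.

I(r) ≈ 3.2189.


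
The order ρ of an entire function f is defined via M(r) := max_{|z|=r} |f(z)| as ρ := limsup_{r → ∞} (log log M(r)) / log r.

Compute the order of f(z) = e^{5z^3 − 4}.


|e^{5z^3 − 4}| = e^{Re(5·z^3) + -4} ≤ e^{5|z|^3 + -4} = e^{5r^3 + -4} on |z| = r, so ρ ≤ 3. Choosing z on |z|=r so that 5·z^3 is real positive (always possible by picking arg z appropriately) gives |f(z)| = e^{5r^3 + -4}, matching the bound. The additive constant -4 does not affect log log M(r) ~ 3·log r. Hence ρ = 3.
Therefore ρ = 3.

Order ρ = 3.


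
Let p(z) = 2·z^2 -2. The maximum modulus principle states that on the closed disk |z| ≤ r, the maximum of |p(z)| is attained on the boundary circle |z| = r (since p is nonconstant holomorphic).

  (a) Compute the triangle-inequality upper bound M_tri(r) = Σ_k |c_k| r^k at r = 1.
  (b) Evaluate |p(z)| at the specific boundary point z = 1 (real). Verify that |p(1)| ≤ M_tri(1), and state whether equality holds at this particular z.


Coefficients: c_0 = -2, c_1 = 0, c_2 = 2. Radius r = 1.
Part (a). Triangle bound: M_tri(r) = Σ_k |c_k| r^k
  = |-2|·1^0 + |0|·1^1 + |2|·1^2
  = 2 + 0 + 2 = 4.
This bounds M(r) := max_{|z|=r} |p(z)| from above; equality holds iff all terms c_k z^k can be made to align in phase at a single z on |z|=r.
Part (b). At z = 1 (real, on the circle |z| = r):
  p(1) = (-2)·1^0 + (0)·1^1 + (2)·1^2 = 0.
  |p(1)| = 0.
Check: |p(1)| = 0 ≤ 4 = M_tri(1). ✓ Equality does not hold at z = 1 (the coefficients have mixed signs, so the terms do not all align in phase there).

M_tri(1) = 4; |p(1)| = 0; equality at z=1: no.


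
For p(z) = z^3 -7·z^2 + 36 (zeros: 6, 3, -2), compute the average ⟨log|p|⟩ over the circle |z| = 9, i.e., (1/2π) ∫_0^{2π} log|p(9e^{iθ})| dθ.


Zeros: -2, 3, 6; r = 9.
Inside |z| < r: -2, 3, 6. Outside (|z| ≥ r): ∅.
p(0) = 36, so log|p(0)| = log(36) = 3.5835.
Apply Jensen: I(r) = log|p(0)| + Σ_k log(r/|z_k|), summed over zeros inside |z| < r.
  log(r/|z_k|) for z_k = 6: log(9/6) = 0.4055
  log(r/|z_k|) for z_k = 3: log(9/3) = 1.0986
  log(r/|z_k|) for z_k = -2: log(9/2) = 1.5041
Sum over inside zeros: 3.0082.
I(r) = log|p(0)| + (inside sum) = 3.5835 + 3.0082 = 6.5917.
Closed form (all zeros inside, monic): I(r) = n·log(r) = 3·log(9) = 6.5917. ✓

I(r) ≈ 6.5917.


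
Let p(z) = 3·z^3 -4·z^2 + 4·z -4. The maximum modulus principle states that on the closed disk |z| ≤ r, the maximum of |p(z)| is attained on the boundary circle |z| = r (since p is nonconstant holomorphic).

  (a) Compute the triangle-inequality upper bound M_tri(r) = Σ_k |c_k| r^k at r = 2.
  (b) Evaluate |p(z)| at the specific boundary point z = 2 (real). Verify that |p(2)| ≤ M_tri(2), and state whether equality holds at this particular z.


Coefficients: c_0 = -4, c_1 = 4, c_2 = -4, c_3 = 3. Radius r = 2.
Part (a). Triangle bound: M_tri(r) = Σ_k |c_k| r^k
  = |-4|·2^0 + |4|·2^1 + |-4|·2^2 + |3|·2^3
  = 4 + 8 + 16 + 24 = 52.
This bounds M(r) := max_{|z|=r} |p(z)| from above; equality holds iff all terms c_k z^k can be made to align in phase at a single z on |z|=r.
Part (b). At z = 2 (real, on the circle |z| = r):
  p(2) = (-4)·2^0 + (4)·2^1 + (-4)·2^2 + (3)·2^3 = 12.
  |p(2)| = 12.
Check: |p(2)| = 12 ≤ 52 = M_tri(2). ✓ Equality does not hold at z = 2 (the coefficients have mixed signs, so the terms do not all align in phase there).

M_tri(2) = 52; |p(2)| = 12; equality at z=2: no.


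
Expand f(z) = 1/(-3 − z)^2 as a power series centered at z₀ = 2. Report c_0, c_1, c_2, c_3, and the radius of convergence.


Let w = z − z₀, so z = z₀ + w.
Then -3 − z = -3 − (z₀ + w) = (-3 − z₀) − w = -5 − w.
f(z) = 1/(-5 − w)^2 = (1/(-5)^2) · (1 − w/(-5))^{−2}.
By the binomial series (1−u)^{−2} = Σ_{n≥0} C(n+1, 1) u^n for |u|<1, with u = w/(-5):
  c_n = C(n+1, 1) / (-5)^(n+2).
  c_0 = 1/(-5)^2 = 1/25.
  c_1 = 2/(-5)^3 = -2/125.
  c_2 = 3/(-5)^4 = 3/625.
  c_3 = 4/(-5)^5 = -4/3125.
The series is valid for |w/d| < 1, i.e. |z − z₀| < |d|.
Radius of convergence: R = |-3 − z₀| = |-5| = 5 (distance from z₀ to the singularity z = -3).

c_0 = 1/25, c_1 = -2/125, c_2 = 3/625, c_3 = -4/3125; R = 5.


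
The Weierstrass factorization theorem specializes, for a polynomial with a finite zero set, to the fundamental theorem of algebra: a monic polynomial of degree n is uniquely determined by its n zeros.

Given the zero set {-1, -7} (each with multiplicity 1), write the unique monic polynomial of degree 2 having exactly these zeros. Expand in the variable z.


The polynomial is p(z) = ∏_{α ∈ S} (z − α), where S = {-1, -7}.
Expanding the product yields: p(z) = z^2 + 8·z + 7.
The resulting polynomial has degree 2 and real coefficients as required.

p(z) = z^2 + 8·z + 7.


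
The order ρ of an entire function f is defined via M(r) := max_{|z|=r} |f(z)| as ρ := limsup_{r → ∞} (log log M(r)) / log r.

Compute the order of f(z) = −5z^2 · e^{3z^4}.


M(r) = max_{|z|=r} |-5|·|z|^2·|e^{3z^4}| = 5·r^2 · e^{3r^4} (the factors attain their maxima compatibly on |z|=r). Then log M(r) = log 5 + 2·log r + 3r^4, dominated by the last term, so log log M(r) ~ 4·log r. The polynomial factor -5z^2 contributes only a log r term and does not affect the order. ρ = 4.
Therefore ρ = 4.

Order ρ = 4.


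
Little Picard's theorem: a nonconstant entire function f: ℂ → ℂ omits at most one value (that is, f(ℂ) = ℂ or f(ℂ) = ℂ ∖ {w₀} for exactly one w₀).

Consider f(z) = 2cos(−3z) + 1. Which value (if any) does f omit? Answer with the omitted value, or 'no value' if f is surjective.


Little Picard bounds the complement of f(ℂ) to at most one point.
cos is entire and surjective onto ℂ: for every w ∈ ℂ, cos(ζ) = w has a solution ζ ∈ ℂ (e.g., via the complex inverse arccos). With ζ = −3z this gives z = ζ/(-3). Then 2·cos(−3z) takes every value in 2·ℂ = ℂ, and adding 1 is a bijection of ℂ. So f is surjective and omits no value. (Note: only on the real line is cos bounded by [−1, 1].)

Omitted value: no value.


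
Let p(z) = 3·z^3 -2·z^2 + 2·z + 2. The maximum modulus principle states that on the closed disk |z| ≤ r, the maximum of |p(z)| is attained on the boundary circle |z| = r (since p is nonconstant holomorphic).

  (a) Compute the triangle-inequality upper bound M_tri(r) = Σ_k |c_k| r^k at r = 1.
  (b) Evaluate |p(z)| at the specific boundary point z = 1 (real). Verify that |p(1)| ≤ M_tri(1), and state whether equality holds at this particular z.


Coefficients: c_0 = 2, c_1 = 2, c_2 = -2, c_3 = 3. Radius r = 1.
Part (a). Triangle bound: M_tri(r) = Σ_k |c_k| r^k
  = |2|·1^0 + |2|·1^1 + |-2|·1^2 + |3|·1^3
  = 2 + 2 + 2 + 3 = 9.
This bounds M(r) := max_{|z|=r} |p(z)| from above; equality holds iff all terms c_k z^k can be made to align in phase at a single z on |z|=r.
Part (b). At z = 1 (real, on the circle |z| = r):
  p(1) = (2)·1^0 + (2)·1^1 + (-2)·1^2 + (3)·1^3 = 5.
  |p(1)| = 5.
Check: |p(1)| = 5 ≤ 9 = M_tri(1). ✓ Equality does not hold at z = 1 (the coefficients have mixed signs, so the terms do not all align in phase there).

M_tri(1) = 9; |p(1)| = 5; equality at z=1: no.


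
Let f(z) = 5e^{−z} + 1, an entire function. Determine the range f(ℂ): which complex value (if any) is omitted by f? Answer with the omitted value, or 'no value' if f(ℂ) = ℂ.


Little Picard bounds the complement of f(ℂ) to at most one point.
e^{−z} is never zero on ℂ, so 5·e^{−z} takes every value in ℂ ∖ {0}. Adding 1 shifts the range to ℂ ∖ {1}. Thus f omits exactly the value 1.

Omitted value: 1.


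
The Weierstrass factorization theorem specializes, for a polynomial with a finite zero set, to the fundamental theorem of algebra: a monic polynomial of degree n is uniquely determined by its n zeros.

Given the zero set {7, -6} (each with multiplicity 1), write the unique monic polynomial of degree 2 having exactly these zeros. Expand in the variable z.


The polynomial is p(z) = ∏_{α ∈ S} (z − α), where S = {7, -6}.
Expanding the product yields: p(z) = z^2 -z -42.
The resulting polynomial has degree 2 and real coefficients as required.

p(z) = z^2 -z -42.


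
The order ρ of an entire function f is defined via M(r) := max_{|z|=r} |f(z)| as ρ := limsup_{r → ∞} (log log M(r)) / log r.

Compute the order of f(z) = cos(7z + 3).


cos(w) is a linear combination of e^{iw} and e^{−iw} (or e^w, e^{−w} in the hyperbolic case), so |cos(w)| ≤ e^{|w|}. With w = 7z + 3, |w| ≤ 7|z| + 3 = 7r + 3 on |z| = r, giving M(r) ≤ e^{7r + 3}, so ρ ≤ 1. On a suitable ray (z = it for sin/cos; z = t for sinh/cosh, t real → ∞), |cos(7z + 3)| grows like e^{7|t|}/2, so ρ ≥ 1. Hence ρ = 1.
Therefore ρ = 1.

Order ρ = 1.


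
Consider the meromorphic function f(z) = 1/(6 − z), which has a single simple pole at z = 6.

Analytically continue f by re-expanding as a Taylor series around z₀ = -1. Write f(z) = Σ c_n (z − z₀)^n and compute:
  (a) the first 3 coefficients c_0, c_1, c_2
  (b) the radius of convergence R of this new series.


Let w = z − z₀, so z = z₀ + w.
Then 6 − z = 6 − (z₀ + w) = (6 − z₀) − w = 7 − w.
f(z) = 1/(7 − w) = (1/(7)) · 1/(1 − w/(7)) = Σ_{n≥0} w^n / (7)^(n+1).
So c_n = 1/(7)^(n+1):
  c_0 = 1/(7)^1 = 1/7.
  c_1 = 1/(7)^2 = 1/49.
  c_2 = 1/(7)^3 = 1/343.
The series is valid for |w/d| < 1, i.e. |z − z₀| < |d|.
Radius of convergence: R = |6 − z₀| = |7| = 7 (distance from z₀ to the singularity z = 6).

c_0 = 1/7, c_1 = 1/49, c_2 = 1/343; R = 7.


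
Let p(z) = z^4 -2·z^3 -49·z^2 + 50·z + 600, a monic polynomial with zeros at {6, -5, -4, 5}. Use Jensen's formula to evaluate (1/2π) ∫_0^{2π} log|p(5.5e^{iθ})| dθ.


Zeros: -5, -4, 5, 6; r = 5.5.
Inside |z| < r: -5, -4, 5. Outside (|z| ≥ r): 6.
p(0) = 600, so log|p(0)| = log(600) = 6.3969.
Apply Jensen: I(r) = log|p(0)| + Σ_k log(r/|z_k|), summed over zeros inside |z| < r.
  log(r/|z_k|) for z_k = -5: log(5.5/5) = 0.0953
  log(r/|z_k|) for z_k = -4: log(5.5/4) = 0.3185
  log(r/|z_k|) for z_k = 5: log(5.5/5) = 0.0953
  Outside zeros (6) contribute nothing to the Jensen sum.
Sum over inside zeros: 0.5091.
I(r) = log|p(0)| + (inside sum) = 6.3969 + 0.5091 = 6.9060.
Note: since some zeros are outside |z| ≤ r, the simplified n·log(r) form does NOT apply — only the inside zeros contribute.

I(r) ≈ 6.9060.


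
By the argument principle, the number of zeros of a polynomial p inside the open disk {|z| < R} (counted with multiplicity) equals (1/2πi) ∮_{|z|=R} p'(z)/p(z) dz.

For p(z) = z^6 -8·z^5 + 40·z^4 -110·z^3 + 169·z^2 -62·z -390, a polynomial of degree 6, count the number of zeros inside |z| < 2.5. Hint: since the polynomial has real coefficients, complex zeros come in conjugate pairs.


The zeros of p are: (1 + 3i), (1 - 3i), 3, (2 + 3i), (2 - 3i), -1.
Their magnitudes are: 3.162, 3.162, 3, 3.606, 3.606, 1.
Zeros with |z| < R = 2.5: -1.
Count = 1.
By the argument principle, (1/2πi) ∮_{|z|=R} p'(z)/p(z) dz equals exactly this count.

Number of zeros inside |z| < 2.5: 1.


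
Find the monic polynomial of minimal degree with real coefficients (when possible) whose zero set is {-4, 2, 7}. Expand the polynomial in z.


The polynomial is p(z) = ∏_{α ∈ S} (z − α), where S = {-4, 2, 7}.
Expanding the product yields: p(z) = z^3 -5·z^2 -22·z + 56.
The resulting polynomial has degree 3 and real coefficients as required.

p(z) = z^3 -5·z^2 -22·z + 56.


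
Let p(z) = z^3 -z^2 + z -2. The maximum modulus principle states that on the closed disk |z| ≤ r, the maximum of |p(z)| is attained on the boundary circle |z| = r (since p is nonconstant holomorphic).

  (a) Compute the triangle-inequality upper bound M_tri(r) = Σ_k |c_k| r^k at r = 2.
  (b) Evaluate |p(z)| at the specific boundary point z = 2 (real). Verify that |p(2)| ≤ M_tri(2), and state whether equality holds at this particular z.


Coefficients: c_0 = -2, c_1 = 1, c_2 = -1, c_3 = 1. Radius r = 2.
Part (a). Triangle bound: M_tri(r) = Σ_k |c_k| r^k
  = |-2|·2^0 + |1|·2^1 + |-1|·2^2 + |1|·2^3
  = 2 + 2 + 4 + 8 = 16.
This bounds M(r) := max_{|z|=r} |p(z)| from above; equality holds iff all terms c_k z^k can be made to align in phase at a single z on |z|=r.
Part (b). At z = 2 (real, on the circle |z| = r):
  p(2) = (-2)·2^0 + (1)·2^1 + (-1)·2^2 + (1)·2^3 = 4.
  |p(2)| = 4.
Check: |p(2)| = 4 ≤ 16 = M_tri(2). ✓ Equality does not hold at z = 2 (the coefficients have mixed signs, so the terms do not all align in phase there).

M_tri(2) = 16; |p(2)| = 4; equality at z=2: no.


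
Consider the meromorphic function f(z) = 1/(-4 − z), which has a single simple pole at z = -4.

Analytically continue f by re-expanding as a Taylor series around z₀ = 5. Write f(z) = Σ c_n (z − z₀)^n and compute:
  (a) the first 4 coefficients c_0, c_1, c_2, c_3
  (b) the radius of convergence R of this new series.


Let w = z − z₀, so z = z₀ + w.
Then -4 − z = -4 − (z₀ + w) = (-4 − z₀) − w = -9 − w.
f(z) = 1/(-9 − w) = (1/(-9)) · 1/(1 − w/(-9)) = Σ_{n≥0} w^n / (-9)^(n+1).
So c_n = 1/(-9)^(n+1):
  c_0 = 1/(-9)^1 = -1/9.
  c_1 = 1/(-9)^2 = 1/81.
  c_2 = 1/(-9)^3 = -1/729.
  c_3 = 1/(-9)^4 = 1/6561.
The series is valid for |w/d| < 1, i.e. |z − z₀| < |d|.
Radius of convergence: R = |-4 − z₀| = |-9| = 9 (distance from z₀ to the singularity z = -4).

c_0 = -1/9, c_1 = 1/81, c_2 = -1/729, c_3 = 1/6561; R = 9.


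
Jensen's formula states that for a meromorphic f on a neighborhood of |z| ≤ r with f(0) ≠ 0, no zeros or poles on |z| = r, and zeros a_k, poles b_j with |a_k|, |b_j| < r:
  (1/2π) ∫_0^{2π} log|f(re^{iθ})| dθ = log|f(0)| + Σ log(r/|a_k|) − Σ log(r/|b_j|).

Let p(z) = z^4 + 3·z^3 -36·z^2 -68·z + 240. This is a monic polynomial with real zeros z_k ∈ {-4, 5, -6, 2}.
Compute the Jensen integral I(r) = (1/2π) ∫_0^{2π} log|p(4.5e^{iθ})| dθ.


Zeros: -6, -4, 2, 5; r = 4.5.
Inside |z| < r: -4, 2. Outside (|z| ≥ r): -6, 5.
p(0) = 240, so log|p(0)| = log(240) = 5.4806.
Apply Jensen: I(r) = log|p(0)| + Σ_k log(r/|z_k|), summed over zeros inside |z| < r.
  log(r/|z_k|) for z_k = -4: log(4.5/4) = 0.1178
  log(r/|z_k|) for z_k = 2: log(4.5/2) = 0.8109
  Outside zeros (-6, 5) contribute nothing to the Jensen sum.
Sum over inside zeros: 0.9287.
I(r) = log|p(0)| + (inside sum) = 5.4806 + 0.9287 = 6.4094.
Note: since some zeros are outside |z| ≤ r, the simplified n·log(r) form does NOT apply — only the inside zeros contribute.

I(r) ≈ 6.4094.


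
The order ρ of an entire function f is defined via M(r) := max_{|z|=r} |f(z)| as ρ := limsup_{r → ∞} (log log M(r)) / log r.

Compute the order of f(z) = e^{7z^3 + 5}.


|e^{7z^3 + 5}| = e^{Re(7·z^3) + 5} ≤ e^{7|z|^3 + 5} = e^{7r^3 + 5} on |z| = r, so ρ ≤ 3. Choosing z on |z|=r so that 7·z^3 is real positive (always possible by picking arg z appropriately) gives |f(z)| = e^{7r^3 + 5}, matching the bound. The additive constant 5 does not affect log log M(r) ~ 3·log r. Hence ρ = 3.
Therefore ρ = 3.

Order ρ = 3.


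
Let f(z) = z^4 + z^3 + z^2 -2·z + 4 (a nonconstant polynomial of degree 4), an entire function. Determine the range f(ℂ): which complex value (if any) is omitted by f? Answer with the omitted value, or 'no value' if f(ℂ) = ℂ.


Little Picard bounds the complement of f(ℂ) to at most one point.
For every w ∈ ℂ, the equation p(z) − w = 0 is a nonconstant polynomial in z and hence has at least one root by the fundamental theorem of algebra. So p is surjective onto ℂ, omitting no value.

Omitted value: no value.


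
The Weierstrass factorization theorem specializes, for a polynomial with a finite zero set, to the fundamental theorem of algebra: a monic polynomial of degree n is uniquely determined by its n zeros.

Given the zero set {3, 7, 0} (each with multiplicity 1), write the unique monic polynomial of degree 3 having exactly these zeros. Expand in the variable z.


The polynomial is p(z) = ∏_{α ∈ S} (z − α), where S = {3, 7, 0}.
Expanding the product yields: p(z) = z^3 -10·z^2 + 21·z.
The resulting polynomial has degree 3 and real coefficients as required.

p(z) = z^3 -10·z^2 + 21·z.


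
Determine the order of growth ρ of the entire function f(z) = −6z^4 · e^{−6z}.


M(r) = max_{|z|=r} |-6|·|z|^4·|e^{−6z}| = 6·r^4 · e^{6r^1} (the factors attain their maxima compatibly on |z|=r). Then log M(r) = log 6 + 4·log r + 6r^1, dominated by the last term, so log log M(r) ~ 1·log r. The polynomial factor -6z^4 contributes only a log r term and does not affect the order. ρ = 1.
Therefore ρ = 1.

Order ρ = 1.


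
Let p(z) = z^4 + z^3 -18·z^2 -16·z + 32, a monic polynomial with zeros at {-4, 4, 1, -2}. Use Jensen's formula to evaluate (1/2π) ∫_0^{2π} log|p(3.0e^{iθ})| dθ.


Zeros: -4, -2, 1, 4; r = 3.0.
Inside |z| < r: -2, 1. Outside (|z| ≥ r): -4, 4.
p(0) = 32, so log|p(0)| = log(32) = 3.4657.
Apply Jensen: I(r) = log|p(0)| + Σ_k log(r/|z_k|), summed over zeros inside |z| < r.
  log(r/|z_k|) for z_k = 1: log(3.0/1) = 1.0986
  log(r/|z_k|) for z_k = -2: log(3.0/2) = 0.4055
  Outside zeros (-4, 4) contribute nothing to the Jensen sum.
Sum over inside zeros: 1.5041.
I(r) = log|p(0)| + (inside sum) = 3.4657 + 1.5041 = 4.9698.
Note: since some zeros are outside |z| ≤ r, the simplified n·log(r) form does NOT apply — only the inside zeros contribute.

I(r) ≈ 4.9698.


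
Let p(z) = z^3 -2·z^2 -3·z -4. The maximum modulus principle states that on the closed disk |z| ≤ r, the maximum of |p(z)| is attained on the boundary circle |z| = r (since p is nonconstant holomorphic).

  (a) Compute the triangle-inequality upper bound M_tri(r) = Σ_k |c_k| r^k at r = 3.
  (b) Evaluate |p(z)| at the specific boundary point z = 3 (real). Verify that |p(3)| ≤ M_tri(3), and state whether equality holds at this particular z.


Coefficients: c_0 = -4, c_1 = -3, c_2 = -2, c_3 = 1. Radius r = 3.
Part (a). Triangle bound: M_tri(r) = Σ_k |c_k| r^k
  = |-4|·3^0 + |-3|·3^1 + |-2|·3^2 + |1|·3^3
  = 4 + 9 + 18 + 27 = 58.
This bounds M(r) := max_{|z|=r} |p(z)| from above; equality holds iff all terms c_k z^k can be made to align in phase at a single z on |z|=r.
Part (b). At z = 3 (real, on the circle |z| = r):
  p(3) = (-4)·3^0 + (-3)·3^1 + (-2)·3^2 + (1)·3^3 = -4.
  |p(3)| = 4.
Check: |p(3)| = 4 ≤ 58 = M_tri(3). ✓ Equality does not hold at z = 3 (the coefficients have mixed signs, so the terms do not all align in phase there).

M_tri(3) = 58; |p(3)| = 4; equality at z=3: no.


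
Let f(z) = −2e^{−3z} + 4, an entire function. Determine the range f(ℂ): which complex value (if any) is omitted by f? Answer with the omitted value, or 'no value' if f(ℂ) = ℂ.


Little Picard bounds the complement of f(ℂ) to at most one point.
e^{−3z} is never zero on ℂ, so -2·e^{−3z} takes every value in ℂ ∖ {0}. Adding 4 shifts the range to ℂ ∖ {4}. Thus f omits exactly the value 4.

Omitted value: 4.


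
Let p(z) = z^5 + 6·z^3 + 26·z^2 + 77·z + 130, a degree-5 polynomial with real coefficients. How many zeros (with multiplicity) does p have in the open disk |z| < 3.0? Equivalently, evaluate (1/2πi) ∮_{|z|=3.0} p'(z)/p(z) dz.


The zeros of p are: (-1 + 2i), (-1 - 2i), -2, (2 + 3i), (2 - 3i).
Their magnitudes are: 2.236, 2.236, 2, 3.606, 3.606.
Zeros with |z| < R = 3.0: (-1 + 2i), (-1 - 2i), -2.
Count = 3.
By the argument principle, (1/2πi) ∮_{|z|=R} p'(z)/p(z) dz equals exactly this count.

Number of zeros inside |z| < 3.0: 3.


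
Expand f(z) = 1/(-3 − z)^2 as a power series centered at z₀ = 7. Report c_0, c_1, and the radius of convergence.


Let w = z − z₀, so z = z₀ + w.
Then -3 − z = -3 − (z₀ + w) = (-3 − z₀) − w = -10 − w.
f(z) = 1/(-10 − w)^2 = (1/(-10)^2) · (1 − w/(-10))^{−2}.
By the binomial series (1−u)^{−2} = Σ_{n≥0} C(n+1, 1) u^n for |u|<1, with u = w/(-10):
  c_n = C(n+1, 1) / (-10)^(n+2).
  c_0 = 1/(-10)^2 = 1/100.
  c_1 = 2/(-10)^3 = -1/500.
The series is valid for |w/d| < 1, i.e. |z − z₀| < |d|.
Radius of convergence: R = |-3 − z₀| = |-10| = 10 (distance from z₀ to the singularity z = -3).

c_0 = 1/100, c_1 = -1/500; R = 10.


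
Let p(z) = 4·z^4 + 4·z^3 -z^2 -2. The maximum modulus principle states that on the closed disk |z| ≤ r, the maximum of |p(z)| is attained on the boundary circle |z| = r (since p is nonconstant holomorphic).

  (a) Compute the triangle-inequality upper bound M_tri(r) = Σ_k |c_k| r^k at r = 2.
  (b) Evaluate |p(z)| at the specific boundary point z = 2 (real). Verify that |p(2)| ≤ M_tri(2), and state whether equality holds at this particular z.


Coefficients: c_0 = -2, c_1 = 0, c_2 = -1, c_3 = 4, c_4 = 4. Radius r = 2.
Part (a). Triangle bound: M_tri(r) = Σ_k |c_k| r^k
  = |-2|·2^0 + |0|·2^1 + |-1|·2^2 + |4|·2^3 + |4|·2^4
  = 2 + 0 + 4 + 32 + 64 = 102.
This bounds M(r) := max_{|z|=r} |p(z)| from above; equality holds iff all terms c_k z^k can be made to align in phase at a single z on |z|=r.
Part (b). At z = 2 (real, on the circle |z| = r):
  p(2) = (-2)·2^0 + (0)·2^1 + (-1)·2^2 + (4)·2^3 + (4)·2^4 = 90.
  |p(2)| = 90.
Check: |p(2)| = 90 ≤ 102 = M_tri(2). ✓ Equality does not hold at z = 2 (the coefficients have mixed signs, so the terms do not all align in phase there).

M_tri(2) = 102; |p(2)| = 90; equality at z=2: no.


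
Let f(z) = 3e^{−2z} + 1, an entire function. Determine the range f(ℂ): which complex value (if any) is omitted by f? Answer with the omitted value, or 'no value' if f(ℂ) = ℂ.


Little Picard bounds the complement of f(ℂ) to at most one point.
e^{−2z} is never zero on ℂ, so 3·e^{−2z} takes every value in ℂ ∖ {0}. Adding 1 shifts the range to ℂ ∖ {1}. Thus f omits exactly the value 1.

Omitted value: 1.


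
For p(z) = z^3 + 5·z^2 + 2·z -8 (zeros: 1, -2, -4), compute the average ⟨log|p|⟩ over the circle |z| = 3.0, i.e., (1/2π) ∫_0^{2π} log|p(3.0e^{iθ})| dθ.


Zeros: -4, -2, 1; r = 3.0.
Inside |z| < r: -2, 1. Outside (|z| ≥ r): -4.
p(0) = -8, so log|p(0)| = log(8) = 2.0794.
Apply Jensen: I(r) = log|p(0)| + Σ_k log(r/|z_k|), summed over zeros inside |z| < r.
  log(r/|z_k|) for z_k = 1: log(3.0/1) = 1.0986
  log(r/|z_k|) for z_k = -2: log(3.0/2) = 0.4055
  Outside zeros (-4) contribute nothing to the Jensen sum.
Sum over inside zeros: 1.5041.
I(r) = log|p(0)| + (inside sum) = 2.0794 + 1.5041 = 3.5835.
Note: since some zeros are outside |z| ≤ r, the simplified n·log(r) form does NOT apply — only the inside zeros contribute.

I(r) ≈ 3.5835.


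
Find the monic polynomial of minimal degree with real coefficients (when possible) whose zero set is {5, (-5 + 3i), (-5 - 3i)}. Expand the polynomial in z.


The polynomial is p(z) = ∏_{α ∈ S} (z − α), where S = {5, (-5 + 3i), (-5 - 3i)}.
Expanding the product yields: p(z) = z^3 + 5·z^2 -16·z -170.
Note conjugate pairs combine to real quadratics: (z − (-5+3i))(z − (-5−3i)) = z² + 10z + 34.
The resulting polynomial has degree 3 and real coefficients as required.

p(z) = z^3 + 5·z^2 -16·z -170.


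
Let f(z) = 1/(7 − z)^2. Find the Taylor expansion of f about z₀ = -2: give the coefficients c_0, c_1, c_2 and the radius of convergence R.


Let w = z − z₀, so z = z₀ + w.
Then 7 − z = 7 − (z₀ + w) = (7 − z₀) − w = 9 − w.
f(z) = 1/(9 − w)^2 = (1/(9)^2) · (1 − w/(9))^{−2}.
By the binomial series (1−u)^{−2} = Σ_{n≥0} C(n+1, 1) u^n for |u|<1, with u = w/(9):
  c_n = C(n+1, 1) / (9)^(n+2).
  c_0 = 1/(9)^2 = 1/81.
  c_1 = 2/(9)^3 = 2/729.
  c_2 = 3/(9)^4 = 1/2187.
The series is valid for |w/d| < 1, i.e. |z − z₀| < |d|.
Radius of convergence: R = |7 − z₀| = |9| = 9 (distance from z₀ to the singularity z = 7).

c_0 = 1/81, c_1 = 2/729, c_2 = 1/2187; R = 9.


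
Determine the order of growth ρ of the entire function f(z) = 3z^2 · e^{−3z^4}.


M(r) = max_{|z|=r} |3|·|z|^2·|e^{−3z^4}| = 3·r^2 · e^{3r^4} (the factors attain their maxima compatibly on |z|=r). Then log M(r) = log 3 + 2·log r + 3r^4, dominated by the last term, so log log M(r) ~ 4·log r. The polynomial factor 3z^2 contributes only a log r term and does not affect the order. ρ = 4.
Therefore ρ = 4.

Order ρ = 4.


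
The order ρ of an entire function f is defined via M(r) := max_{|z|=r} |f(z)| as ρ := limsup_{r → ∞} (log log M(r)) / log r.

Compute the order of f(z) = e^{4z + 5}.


|e^{4z + 5}| = e^{Re(4·z) + 5} ≤ e^{4|z|^1 + 5} = e^{4r^1 + 5} on |z| = r, so ρ ≤ 1. Choosing z on |z|=r so that 4·z is real positive (always possible by picking arg z appropriately) gives |f(z)| = e^{4r^1 + 5}, matching the bound. The additive constant 5 does not affect log log M(r) ~ 1·log r. Hence ρ = 1.
Therefore ρ = 1.

Order ρ = 1.


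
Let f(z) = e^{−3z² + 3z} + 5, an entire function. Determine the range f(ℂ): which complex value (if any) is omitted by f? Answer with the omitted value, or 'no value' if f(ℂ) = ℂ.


Little Picard bounds the complement of f(ℂ) to at most one point.
The exponent g(z) = −3z² + 3z is a nonconstant polynomial, hence surjective onto ℂ. So e^{g(z)} takes every value in {e^w : w ∈ ℂ} = ℂ ∖ {0}. Adding 5 shifts the range to ℂ ∖ {5}. f omits exactly 5.

Omitted value: 5.


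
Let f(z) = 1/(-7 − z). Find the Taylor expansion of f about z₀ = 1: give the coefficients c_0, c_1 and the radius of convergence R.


Let w = z − z₀, so z = z₀ + w.
Then -7 − z = -7 − (z₀ + w) = (-7 − z₀) − w = -8 − w.
f(z) = 1/(-8 − w) = (1/(-8)) · 1/(1 − w/(-8)) = Σ_{n≥0} w^n / (-8)^(n+1).
So c_n = 1/(-8)^(n+1):
  c_0 = 1/(-8)^1 = -1/8.
  c_1 = 1/(-8)^2 = 1/64.
The series is valid for |w/d| < 1, i.e. |z − z₀| < |d|.
Radius of convergence: R = |-7 − z₀| = |-8| = 8 (distance from z₀ to the singularity z = -7).

c_0 = -1/8, c_1 = 1/64; R = 8.


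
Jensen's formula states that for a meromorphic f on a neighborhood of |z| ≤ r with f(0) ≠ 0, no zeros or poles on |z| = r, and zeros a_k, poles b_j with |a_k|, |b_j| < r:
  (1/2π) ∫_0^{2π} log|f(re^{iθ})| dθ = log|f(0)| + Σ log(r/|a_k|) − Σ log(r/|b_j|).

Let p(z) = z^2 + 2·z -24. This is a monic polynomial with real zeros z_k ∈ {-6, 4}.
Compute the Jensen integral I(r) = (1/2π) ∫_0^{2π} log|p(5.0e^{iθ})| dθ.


Zeros: -6, 4; r = 5.0.
Inside |z| < r: 4. Outside (|z| ≥ r): -6.
p(0) = -24, so log|p(0)| = log(24) = 3.1781.
Apply Jensen: I(r) = log|p(0)| + Σ_k log(r/|z_k|), summed over zeros inside |z| < r.
  log(r/|z_k|) for z_k = 4: log(5.0/4) = 0.2231
  Outside zeros (-6) contribute nothing to the Jensen sum.
Sum over inside zeros: 0.2231.
I(r) = log|p(0)| + (inside sum) = 3.1781 + 0.2231 = 3.4012.
Note: since some zeros are outside |z| ≤ r, the simplified n·log(r) form does NOT apply — only the inside zeros contribute.

I(r) ≈ 3.4012.


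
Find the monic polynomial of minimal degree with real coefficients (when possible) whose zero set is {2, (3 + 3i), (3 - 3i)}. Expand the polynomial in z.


The polynomial is p(z) = ∏_{α ∈ S} (z − α), where S = {2, (3 + 3i), (3 - 3i)}.
Expanding the product yields: p(z) = z^3 -8·z^2 + 30·z -36.
Note conjugate pairs combine to real quadratics: (z − (3+3i))(z − (3−3i)) = z² − 6z + 18.
The resulting polynomial has degree 3 and real coefficients as required.

p(z) = z^3 -8·z^2 + 30·z -36.


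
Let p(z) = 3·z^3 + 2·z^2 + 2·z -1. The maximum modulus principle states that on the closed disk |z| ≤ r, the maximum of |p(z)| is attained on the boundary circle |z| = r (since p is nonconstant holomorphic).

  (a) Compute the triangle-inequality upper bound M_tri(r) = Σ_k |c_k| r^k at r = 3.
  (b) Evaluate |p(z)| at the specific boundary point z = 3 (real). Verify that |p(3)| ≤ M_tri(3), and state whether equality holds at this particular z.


Coefficients: c_0 = -1, c_1 = 2, c_2 = 2, c_3 = 3. Radius r = 3.
Part (a). Triangle bound: M_tri(r) = Σ_k |c_k| r^k
  = |-1|·3^0 + |2|·3^1 + |2|·3^2 + |3|·3^3
  = 1 + 6 + 18 + 81 = 106.
This bounds M(r) := max_{|z|=r} |p(z)| from above; equality holds iff all terms c_k z^k can be made to align in phase at a single z on |z|=r.
Part (b). At z = 3 (real, on the circle |z| = r):
  p(3) = (-1)·3^0 + (2)·3^1 + (2)·3^2 + (3)·3^3 = 104.
  |p(3)| = 104.
Check: |p(3)| = 104 ≤ 106 = M_tri(3). ✓ Equality does not hold at z = 3 (the coefficients have mixed signs, so the terms do not all align in phase there).

M_tri(3) = 106; |p(3)| = 104; equality at z=3: no.


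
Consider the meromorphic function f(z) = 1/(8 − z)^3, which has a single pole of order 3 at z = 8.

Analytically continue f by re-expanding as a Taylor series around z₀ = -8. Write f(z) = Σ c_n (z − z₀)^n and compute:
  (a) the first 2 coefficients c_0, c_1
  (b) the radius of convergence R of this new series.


Let w = z − z₀, so z = z₀ + w.
Then 8 − z = 8 − (z₀ + w) = (8 − z₀) − w = 16 − w.
f(z) = 1/(16 − w)^3 = (1/(16)^3) · (1 − w/(16))^{−3}.
By the binomial series (1−u)^{−3} = Σ_{n≥0} C(n+2, 2) u^n for |u|<1, with u = w/(16):
  c_n = C(n+2, 2) / (16)^(n+3).
  c_0 = 1/(16)^3 = 1/4096.
  c_1 = 3/(16)^4 = 3/65536.
The series is valid for |w/d| < 1, i.e. |z − z₀| < |d|.
Radius of convergence: R = |8 − z₀| = |16| = 16 (distance from z₀ to the singularity z = 8).

c_0 = 1/4096, c_1 = 3/65536; R = 16.


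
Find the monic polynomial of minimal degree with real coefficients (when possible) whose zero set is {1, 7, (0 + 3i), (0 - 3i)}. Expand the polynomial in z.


The polynomial is p(z) = ∏_{α ∈ S} (z − α), where S = {1, 7, (0 + 3i), (0 - 3i)}.
Expanding the product yields: p(z) = z^4 -8·z^3 + 16·z^2 -72·z + 63.
Note conjugate pairs combine to real quadratics: (z − (0+3i))(z − (0−3i)) = z² + 9.
The resulting polynomial has degree 4 and real coefficients as required.

p(z) = z^4 -8·z^3 + 16·z^2 -72·z + 63.


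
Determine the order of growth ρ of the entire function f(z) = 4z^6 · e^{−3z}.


M(r) = max_{|z|=r} |4|·|z|^6·|e^{−3z}| = 4·r^6 · e^{3r^1} (the factors attain their maxima compatibly on |z|=r). Then log M(r) = log 4 + 6·log r + 3r^1, dominated by the last term, so log log M(r) ~ 1·log r. The polynomial factor 4z^6 contributes only a log r term and does not affect the order. ρ = 1.
Therefore ρ = 1.

Order ρ = 1.


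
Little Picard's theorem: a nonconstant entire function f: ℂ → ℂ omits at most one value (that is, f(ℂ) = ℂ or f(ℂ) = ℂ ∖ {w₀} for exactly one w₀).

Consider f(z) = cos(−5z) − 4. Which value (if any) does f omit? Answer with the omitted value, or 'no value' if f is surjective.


Little Picard bounds the complement of f(ℂ) to at most one point.
cos is entire and surjective onto ℂ: for every w ∈ ℂ, cos(ζ) = w has a solution ζ ∈ ℂ (e.g., via the complex inverse arccos). With ζ = −5z this gives z = ζ/(-5). Then 1·cos(−5z) takes every value in 1·ℂ = ℂ, and adding -4 is a bijection of ℂ. So f is surjective and omits no value. (Note: only on the real line is cos bounded by [−1, 1].)

Omitted value: no value.


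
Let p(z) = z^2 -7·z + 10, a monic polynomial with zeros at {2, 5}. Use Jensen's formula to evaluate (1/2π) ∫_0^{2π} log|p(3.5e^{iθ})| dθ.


Zeros: 2, 5; r = 3.5.
Inside |z| < r: 2. Outside (|z| ≥ r): 5.
p(0) = 10, so log|p(0)| = log(10) = 2.3026.
Apply Jensen: I(r) = log|p(0)| + Σ_k log(r/|z_k|), summed over zeros inside |z| < r.
  log(r/|z_k|) for z_k = 2: log(3.5/2) = 0.5596
  Outside zeros (5) contribute nothing to the Jensen sum.
Sum over inside zeros: 0.5596.
I(r) = log|p(0)| + (inside sum) = 2.3026 + 0.5596 = 2.8622.
Note: since some zeros are outside |z| ≤ r, the simplified n·log(r) form does NOT apply — only the inside zeros contribute.

I(r) ≈ 2.8622.


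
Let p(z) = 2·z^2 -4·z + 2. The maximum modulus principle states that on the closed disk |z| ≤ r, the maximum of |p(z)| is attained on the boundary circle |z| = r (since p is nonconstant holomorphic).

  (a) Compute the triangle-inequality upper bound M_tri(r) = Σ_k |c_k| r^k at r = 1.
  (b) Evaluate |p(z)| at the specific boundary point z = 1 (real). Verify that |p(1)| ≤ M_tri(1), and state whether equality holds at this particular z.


Coefficients: c_0 = 2, c_1 = -4, c_2 = 2. Radius r = 1.
Part (a). Triangle bound: M_tri(r) = Σ_k |c_k| r^k
  = |2|·1^0 + |-4|·1^1 + |2|·1^2
  = 2 + 4 + 2 = 8.
This bounds M(r) := max_{|z|=r} |p(z)| from above; equality holds iff all terms c_k z^k can be made to align in phase at a single z on |z|=r.
Part (b). At z = 1 (real, on the circle |z| = r):
  p(1) = (2)·1^0 + (-4)·1^1 + (2)·1^2 = 0.
  |p(1)| = 0.
Check: |p(1)| = 0 ≤ 8 = M_tri(1). ✓ Equality does not hold at z = 1 (the coefficients have mixed signs, so the terms do not all align in phase there).

M_tri(1) = 8; |p(1)| = 0; equality at z=1: no.


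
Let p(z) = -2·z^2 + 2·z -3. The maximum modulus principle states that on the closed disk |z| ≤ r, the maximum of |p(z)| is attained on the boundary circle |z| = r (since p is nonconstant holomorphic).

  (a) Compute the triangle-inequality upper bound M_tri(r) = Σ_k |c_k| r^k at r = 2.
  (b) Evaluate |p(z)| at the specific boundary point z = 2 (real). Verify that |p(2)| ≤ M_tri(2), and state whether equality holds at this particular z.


Coefficients: c_0 = -3, c_1 = 2, c_2 = -2. Radius r = 2.
Part (a). Triangle bound: M_tri(r) = Σ_k |c_k| r^k
  = |-3|·2^0 + |2|·2^1 + |-2|·2^2
  = 3 + 4 + 8 = 15.
This bounds M(r) := max_{|z|=r} |p(z)| from above; equality holds iff all terms c_k z^k can be made to align in phase at a single z on |z|=r.
Part (b). At z = 2 (real, on the circle |z| = r):
  p(2) = (-3)·2^0 + (2)·2^1 + (-2)·2^2 = -7.
  |p(2)| = 7.
Check: |p(2)| = 7 ≤ 15 = M_tri(2). ✓ Equality does not hold at z = 2 (the coefficients have mixed signs, so the terms do not all align in phase there).

M_tri(2) = 15; |p(2)| = 7; equality at z=2: no.


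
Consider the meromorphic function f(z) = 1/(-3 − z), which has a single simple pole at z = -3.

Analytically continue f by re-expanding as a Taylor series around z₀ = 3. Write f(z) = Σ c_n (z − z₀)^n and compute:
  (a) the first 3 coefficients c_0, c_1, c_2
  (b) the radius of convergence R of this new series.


Let w = z − z₀, so z = z₀ + w.
Then -3 − z = -3 − (z₀ + w) = (-3 − z₀) − w = -6 − w.
f(z) = 1/(-6 − w) = (1/(-6)) · 1/(1 − w/(-6)) = Σ_{n≥0} w^n / (-6)^(n+1).
So c_n = 1/(-6)^(n+1):
  c_0 = 1/(-6)^1 = -1/6.
  c_1 = 1/(-6)^2 = 1/36.
  c_2 = 1/(-6)^3 = -1/216.
The series is valid for |w/d| < 1, i.e. |z − z₀| < |d|.
Radius of convergence: R = |-3 − z₀| = |-6| = 6 (distance from z₀ to the singularity z = -3).

c_0 = -1/6, c_1 = 1/36, c_2 = -1/216; R = 6.


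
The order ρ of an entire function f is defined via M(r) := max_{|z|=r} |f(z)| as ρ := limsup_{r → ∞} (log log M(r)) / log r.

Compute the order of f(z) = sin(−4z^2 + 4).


Write sin(w) = (e^{iw} ± e^{−iw})/(2 or 2i), so |sin(w)| ≤ e^{|w|}. With w = −4z^2 + 4, |w| ≤ 4r^2 + 4 on |z|=r, giving M(r) ≤ e^{4r^2 + 4} and ρ ≤ 2. For the lower bound, choose z on |z|=r with -4z^2 purely imaginary of modulus 4r^2; then |sin(−4z^2 + 4)| grows like e^{4r^2}/2, so ρ ≥ 2. Hence ρ = 2.
Therefore ρ = 2.

Order ρ = 2.


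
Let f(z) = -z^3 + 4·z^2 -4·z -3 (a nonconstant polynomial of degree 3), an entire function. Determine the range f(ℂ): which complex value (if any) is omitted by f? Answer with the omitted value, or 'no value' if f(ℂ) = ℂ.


Little Picard bounds the complement of f(ℂ) to at most one point.
For every w ∈ ℂ, the equation p(z) − w = 0 is a nonconstant polynomial in z and hence has at least one root by the fundamental theorem of algebra. So p is surjective onto ℂ, omitting no value.

Omitted value: no value.


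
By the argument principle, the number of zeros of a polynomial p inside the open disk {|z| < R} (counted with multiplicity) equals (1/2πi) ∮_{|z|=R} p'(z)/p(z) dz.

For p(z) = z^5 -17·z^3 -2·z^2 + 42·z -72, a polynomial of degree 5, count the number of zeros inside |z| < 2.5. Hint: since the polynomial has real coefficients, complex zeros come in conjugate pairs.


The zeros of p are: -3, -3, 4, (1 + 1i), (1 - 1i).
Their magnitudes are: 3, 3, 4, 1.414, 1.414.
Zeros with |z| < R = 2.5: (1 + 1i), (1 - 1i).
Count = 2.
By the argument principle, (1/2πi) ∮_{|z|=R} p'(z)/p(z) dz equals exactly this count.

Number of zeros inside |z| < 2.5: 2.
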